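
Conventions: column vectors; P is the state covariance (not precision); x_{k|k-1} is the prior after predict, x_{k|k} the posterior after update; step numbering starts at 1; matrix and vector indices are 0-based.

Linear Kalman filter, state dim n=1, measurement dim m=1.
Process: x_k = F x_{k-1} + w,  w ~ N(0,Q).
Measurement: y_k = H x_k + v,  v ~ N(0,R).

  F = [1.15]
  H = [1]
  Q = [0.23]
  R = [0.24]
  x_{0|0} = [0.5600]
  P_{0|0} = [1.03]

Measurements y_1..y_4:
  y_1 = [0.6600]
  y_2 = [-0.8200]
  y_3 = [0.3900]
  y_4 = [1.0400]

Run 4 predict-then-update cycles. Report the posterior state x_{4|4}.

step 1: x^-=[0.6440]  P^-=[1.5922]  S=[1.8322]  K=[0.8690]  nu=[0.0160]  x^+=[0.6579]  P^+=[0.2086]
step 2: x^-=[0.7566]  P^-=[0.5058]  S=[0.7458]  K=[0.6782]  nu=[-1.5766]  x^+=[-0.3127]  P^+=[0.1628]
step 3: x^-=[-0.3596]  P^-=[0.4453]  S=[0.6853]  K=[0.6498]  nu=[0.7496]  x^+=[0.1275]  P^+=[0.1559]
step 4: x^-=[0.1466]  P^-=[0.4362]  S=[0.6762]  K=[0.6451]  nu=[0.8934]  x^+=[0.7229]  P^+=[0.1548]

x_post = [0.7229]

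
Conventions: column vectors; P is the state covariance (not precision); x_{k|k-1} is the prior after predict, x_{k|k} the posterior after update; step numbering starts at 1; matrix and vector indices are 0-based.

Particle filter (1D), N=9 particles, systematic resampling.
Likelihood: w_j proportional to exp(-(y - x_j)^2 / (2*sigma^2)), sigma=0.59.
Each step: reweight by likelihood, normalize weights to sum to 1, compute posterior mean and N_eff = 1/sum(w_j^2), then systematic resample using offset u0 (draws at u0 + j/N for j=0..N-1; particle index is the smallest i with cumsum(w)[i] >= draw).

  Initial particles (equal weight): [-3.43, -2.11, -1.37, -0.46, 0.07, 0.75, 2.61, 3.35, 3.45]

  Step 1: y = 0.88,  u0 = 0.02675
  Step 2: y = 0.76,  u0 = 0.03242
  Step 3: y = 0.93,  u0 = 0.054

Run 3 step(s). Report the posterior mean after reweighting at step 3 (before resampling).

step 1: w=[0.0000, 0.0000, 0.0005, 0.0521, 0.2676, 0.6703, 0.0093, 0.0001, 0.0001]  mean=0.5217  Neff=1.9093  idx=[3, 4, 4, 5, 5, 5, 5, 5, 5]
step 2: w=[0.0165, 0.0708, 0.0708, 0.1403, 0.1403, 0.1403, 0.1403, 0.1403, 0.1403]  mean=0.6337  Neff=7.7873  idx=[1, 2, 3, 4, 5, 6, 6, 7, 8]
step 3: w=[0.0469, 0.0469, 0.1295, 0.1295, 0.1295, 0.1295, 0.1295, 0.1295, 0.1295]  mean=0.6862  Neff=8.2156  idx=[1, 2, 3, 4, 5, 5, 6, 7, 8]

post_mean = 0.6862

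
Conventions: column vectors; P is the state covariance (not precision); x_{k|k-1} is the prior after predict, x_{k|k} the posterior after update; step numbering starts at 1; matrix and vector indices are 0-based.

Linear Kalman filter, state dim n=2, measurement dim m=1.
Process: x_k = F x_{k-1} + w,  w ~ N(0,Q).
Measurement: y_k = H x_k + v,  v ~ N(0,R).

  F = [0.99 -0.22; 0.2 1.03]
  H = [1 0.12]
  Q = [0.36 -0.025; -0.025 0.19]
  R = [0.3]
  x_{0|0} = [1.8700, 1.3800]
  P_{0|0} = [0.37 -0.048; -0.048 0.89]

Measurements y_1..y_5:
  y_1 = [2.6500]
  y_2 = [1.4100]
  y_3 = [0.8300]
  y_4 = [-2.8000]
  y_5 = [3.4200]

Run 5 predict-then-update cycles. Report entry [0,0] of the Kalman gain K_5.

K[0,0] = 0.7413

step 1: x^-=[1.5477, 1.7954]  P^-=[0.7866 -0.2002; -0.2002 1.1292]  S=[1.0548]  K=[0.7230; -0.0614]  nu=[0.8869]  x^+=[2.1889, 1.7410]  P^+=[0.2353 -0.1534; -0.1534 1.1253]
step 2: x^-=[1.7840, 2.2310]  P^-=[0.7119 -0.3831; -0.3831 1.3300]  S=[0.9391]  K=[0.7091; -0.2380]  nu=[-0.6417]  x^+=[1.3289, 2.3837]  P^+=[0.2397 -0.2246; -0.2246 1.2768]
step 3: x^-=[0.7912, 2.7210]  P^-=[0.7546 -0.4860; -0.4860 1.4616]  S=[0.9590]  K=[0.7260; -0.3239]  nu=[-0.2878]  x^+=[0.5823, 2.8142]  P^+=[0.2491 -0.2605; -0.2605 1.3610]
step 4: x^-=[-0.0426, 3.0151]  P^-=[0.7835 -0.5382; -0.5382 1.5365]  S=[0.9764]  K=[0.7362; -0.3624]  nu=[-3.1192]  x^+=[-2.3391, 4.1455]  P^+=[0.2542 -0.2777; -0.2777 1.4082]
step 5: x^-=[-3.2277, 3.8021]  P^-=[0.7983 -0.5647; -0.5647 1.5798]  S=[0.9855]  K=[0.7413; -0.3807]  nu=[6.1915]  x^+=[1.3618, 1.4450]  P^+=[0.2568 -0.2866; -0.2866 1.4369]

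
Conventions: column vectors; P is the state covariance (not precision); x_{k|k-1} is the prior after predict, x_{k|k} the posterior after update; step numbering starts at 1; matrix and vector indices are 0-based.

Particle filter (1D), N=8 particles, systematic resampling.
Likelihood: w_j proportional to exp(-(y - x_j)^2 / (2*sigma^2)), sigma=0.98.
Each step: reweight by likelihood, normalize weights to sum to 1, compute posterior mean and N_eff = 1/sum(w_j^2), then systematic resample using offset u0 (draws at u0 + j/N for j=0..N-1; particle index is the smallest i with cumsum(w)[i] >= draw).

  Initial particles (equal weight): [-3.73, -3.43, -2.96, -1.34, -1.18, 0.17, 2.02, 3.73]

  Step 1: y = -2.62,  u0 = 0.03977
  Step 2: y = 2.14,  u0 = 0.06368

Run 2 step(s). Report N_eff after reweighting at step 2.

N_eff = 1.8607

step 1: w=[0.1778, 0.2399, 0.3179, 0.1439, 0.1147, 0.0059, 0.0000, 0.0000]  mean=-2.7540  Neff=4.4623  idx=[0, 0, 1, 1, 2, 2, 3, 4]
step 2: w=[0.0000, 0.0000, 0.0000, 0.0000, 0.0003, 0.0003, 0.3619, 0.6376]  mean=-1.2389  Neff=1.8607  idx=[6, 6, 6, 7, 7, 7, 7, 7]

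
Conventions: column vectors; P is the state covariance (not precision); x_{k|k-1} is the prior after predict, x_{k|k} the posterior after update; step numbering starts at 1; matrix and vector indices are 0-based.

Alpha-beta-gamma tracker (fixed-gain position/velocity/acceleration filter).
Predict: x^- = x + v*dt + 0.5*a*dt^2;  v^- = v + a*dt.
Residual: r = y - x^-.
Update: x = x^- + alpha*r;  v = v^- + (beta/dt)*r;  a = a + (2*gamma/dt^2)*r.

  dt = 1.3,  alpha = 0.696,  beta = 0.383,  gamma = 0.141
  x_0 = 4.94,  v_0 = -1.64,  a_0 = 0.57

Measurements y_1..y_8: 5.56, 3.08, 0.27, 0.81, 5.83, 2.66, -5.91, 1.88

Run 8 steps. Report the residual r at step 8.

resid = 8.4530

step 1: x_pred=3.2897  r=2.2703  x^+=4.8698  v^+=-0.2301  a^+=0.9488
step 2: x_pred=5.3724  r=-2.2924  x^+=3.7769  v^+=0.3280  a^+=0.5663
step 3: x_pred=4.6818  r=-4.4118  x^+=1.6112  v^+=-0.2356  a^+=-0.1699
step 4: x_pred=1.1614  r=-0.3514  x^+=0.9168  v^+=-0.5599  a^+=-0.2285
step 5: x_pred=-0.0042  r=5.8342  x^+=4.0564  v^+=0.8619  a^+=0.7450
step 6: x_pred=5.8064  r=-3.1464  x^+=3.6165  v^+=0.9034  a^+=0.2200
step 7: x_pred=4.9768  r=-10.8868  x^+=-2.6004  v^+=-2.0180  a^+=-1.5966
step 8: x_pred=-6.5730  r=8.4530  x^+=-0.6897  v^+=-1.6032  a^+=-0.1861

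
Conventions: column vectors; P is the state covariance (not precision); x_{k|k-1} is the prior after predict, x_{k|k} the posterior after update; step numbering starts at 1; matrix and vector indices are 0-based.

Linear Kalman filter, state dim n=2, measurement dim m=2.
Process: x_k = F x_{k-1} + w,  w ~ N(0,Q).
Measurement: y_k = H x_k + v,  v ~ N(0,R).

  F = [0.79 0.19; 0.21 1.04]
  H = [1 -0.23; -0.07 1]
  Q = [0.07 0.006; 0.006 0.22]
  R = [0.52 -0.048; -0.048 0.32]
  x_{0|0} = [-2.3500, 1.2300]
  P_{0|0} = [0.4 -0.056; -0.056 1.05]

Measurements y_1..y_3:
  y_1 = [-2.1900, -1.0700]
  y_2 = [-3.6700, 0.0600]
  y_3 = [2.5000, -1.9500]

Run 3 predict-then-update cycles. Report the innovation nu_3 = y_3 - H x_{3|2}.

innov = [4.1088, -0.9338]

step 1: x^-=[-1.6228, 0.7857]  P^-=[0.3407 0.2316; 0.2316 1.3489]  S=[0.8256 -0.1468; -0.1468 1.6381]  K=[0.3768 0.1606; 0.0502 0.8180]  nu=[-0.3865, -1.9693]  x^+=[-2.0846, -0.8446]  P^+=[0.1991 0.0472; 0.0472 0.2627]
step 2: x^-=[-1.8073, -1.3162]  P^-=[0.2179 0.1316; 0.1316 0.5335]  S=[0.7056 -0.0522; -0.0522 0.8362]  K=[0.2775 0.1565; 0.0593 0.6307]  nu=[-2.1654, 1.2497]  x^+=[-2.2127, -0.6564]  P^+=[0.1476 0.0471; 0.0471 0.2023]
step 3: x^-=[-1.8727, -1.1473]  P^-=[0.1836 0.1110; 0.1110 0.4659]  S=[0.6771 -0.0552; -0.0552 0.7712]  K=[0.2452 0.1449; 0.0545 0.5979]  nu=[4.1088, -0.9338]  x^+=[-1.0005, -1.4819]  P^+=[0.1306 0.0437; 0.0437 0.1918]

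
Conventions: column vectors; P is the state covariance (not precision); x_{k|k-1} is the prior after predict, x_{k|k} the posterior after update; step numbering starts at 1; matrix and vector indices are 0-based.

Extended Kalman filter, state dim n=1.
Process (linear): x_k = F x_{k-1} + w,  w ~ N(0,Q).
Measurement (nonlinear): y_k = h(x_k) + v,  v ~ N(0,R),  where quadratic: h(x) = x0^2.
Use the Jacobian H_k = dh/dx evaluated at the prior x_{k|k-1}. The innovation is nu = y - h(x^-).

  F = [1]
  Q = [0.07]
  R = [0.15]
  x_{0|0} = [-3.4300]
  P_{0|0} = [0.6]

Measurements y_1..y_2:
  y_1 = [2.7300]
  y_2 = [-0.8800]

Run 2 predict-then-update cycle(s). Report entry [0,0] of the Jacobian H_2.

step 1: x^-=[-3.4300]  P^-=[0.6700]  H_jac=[-6.8600]  S=[31.6799]  K=[-0.1451]  nu=[-9.0349]  x^+=[-2.1192]  P^+=[0.0032]
step 2: x^-=[-2.1192]  P^-=[0.0732]  H_jac=[-4.2384]  S=[1.4645]  K=[-0.2118]  nu=[-5.3710]  x^+=[-0.9818]  P^+=[0.0075]

H_jac[0,0] = -4.2384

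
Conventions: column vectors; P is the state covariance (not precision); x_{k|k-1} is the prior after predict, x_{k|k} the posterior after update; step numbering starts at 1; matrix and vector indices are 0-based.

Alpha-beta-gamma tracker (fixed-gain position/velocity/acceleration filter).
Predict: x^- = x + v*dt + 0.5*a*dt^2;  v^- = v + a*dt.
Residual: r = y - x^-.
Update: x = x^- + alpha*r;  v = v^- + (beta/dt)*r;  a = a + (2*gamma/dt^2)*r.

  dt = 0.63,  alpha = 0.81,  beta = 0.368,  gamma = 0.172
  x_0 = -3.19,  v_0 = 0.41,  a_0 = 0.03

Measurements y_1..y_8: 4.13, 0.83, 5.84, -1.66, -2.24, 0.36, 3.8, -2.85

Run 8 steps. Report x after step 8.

step 1: x_pred=-2.9257  r=7.0557  x^+=2.7894  v^+=4.5504  a^+=6.1453
step 2: x_pred=6.8757  r=-6.0457  x^+=1.9787  v^+=4.8905  a^+=0.9054
step 3: x_pred=5.2394  r=0.6006  x^+=5.7259  v^+=5.8118  a^+=1.4260
step 4: x_pred=9.6703  r=-11.3303  x^+=0.4928  v^+=0.0918  a^+=-8.3941
step 5: x_pred=-1.1152  r=-1.1248  x^+=-2.0263  v^+=-5.8535  a^+=-9.3690
step 6: x_pred=-7.5733  r=7.9333  x^+=-1.1473  v^+=-7.1219  a^+=-2.4931
step 7: x_pred=-6.1289  r=9.9289  x^+=1.9135  v^+=-2.8928  a^+=6.1124
step 8: x_pred=1.3040  r=-4.1540  x^+=-2.0607  v^+=-1.4685  a^+=2.5121

x_post = -2.0607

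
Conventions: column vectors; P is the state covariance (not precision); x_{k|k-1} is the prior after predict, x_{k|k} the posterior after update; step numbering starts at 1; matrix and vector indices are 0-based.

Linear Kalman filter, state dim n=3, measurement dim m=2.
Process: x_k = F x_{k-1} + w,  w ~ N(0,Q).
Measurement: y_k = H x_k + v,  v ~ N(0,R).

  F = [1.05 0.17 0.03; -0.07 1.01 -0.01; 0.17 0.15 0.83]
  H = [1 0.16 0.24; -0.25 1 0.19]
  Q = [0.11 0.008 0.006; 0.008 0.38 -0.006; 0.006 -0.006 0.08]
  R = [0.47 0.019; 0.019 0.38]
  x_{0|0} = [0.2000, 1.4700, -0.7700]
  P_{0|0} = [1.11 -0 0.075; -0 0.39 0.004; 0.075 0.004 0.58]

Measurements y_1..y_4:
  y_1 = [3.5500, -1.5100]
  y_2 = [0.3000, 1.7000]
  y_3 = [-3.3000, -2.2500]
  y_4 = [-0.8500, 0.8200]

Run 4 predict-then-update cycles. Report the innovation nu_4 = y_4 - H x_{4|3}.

step 1: x^-=[0.4368, 1.4784, -0.3846]  P^-=[1.3503 -0.0076 0.2948; -0.0076 0.7834 0.0339; 0.2948 0.0339 0.5426]  S=[2.0133 -0.1283; -0.1283 1.2560]  K=[0.6951 -0.1592; 0.1034 0.6409; 0.2185 0.0727]  nu=[2.9690, -2.8061]  x^+=[2.9473, -0.0131, 0.0599]  P^+=[0.3173 0.0310 0.0057; 0.0310 0.2630 -0.0511; 0.0057 -0.0511 0.4439]
step 2: x^-=[3.0942, -0.2202, 0.5488]  P^-=[0.4788 0.0606 0.0837; 0.0606 0.6465 -0.0118; 0.0837 -0.0118 0.3914]  S=[1.0465 0.0865; 0.0865 1.0278]  K=[0.4928 -0.0835; 0.1042 0.6033; 0.1658 0.0266]  nu=[-2.8907, 2.5895]  x^+=[1.4534, 1.0409, 0.1385]  P^+=[0.2245 0.0337 0.0006; 0.0337 0.2501 -0.0552; 0.0006 -0.0552 0.3611]
step 3: x^-=[1.7072, 0.9481, 0.5182]  P^-=[0.3766 0.0681 0.0602; 0.0681 0.6327 -0.0146; 0.0602 -0.0146 0.3290]  S=[0.9313 0.1103; 0.1103 1.0028]  K=[0.4390 -0.0629; 0.1070 0.5994; 0.1449 0.0169]  nu=[-5.2833, -2.8698]  x^+=[-0.4318, -1.3375, -0.2958]  P^+=[0.1992 0.0338 0.0022; 0.0338 0.2476 -0.0489; 0.0022 -0.0489 0.3086]
step 4: x^-=[-0.6896, -1.3176, -0.5196]  P^-=[0.3488 0.0698 0.0567; 0.0698 0.6298 -0.0091; 0.0567 -0.0091 0.2941]  S=[0.9007 0.1179; 0.1179 0.9984]  K=[0.4221 -0.0565; 0.1086 0.5987; 0.1375 0.0165]  nu=[0.1751, 2.0640]  x^+=[-0.7323, -0.0629, -0.4615]  P^+=[0.1907 0.0332 0.0054; 0.0332 0.2459 -0.0423; 0.0054 -0.0423 0.2763]

innov = [0.1751, 2.0640]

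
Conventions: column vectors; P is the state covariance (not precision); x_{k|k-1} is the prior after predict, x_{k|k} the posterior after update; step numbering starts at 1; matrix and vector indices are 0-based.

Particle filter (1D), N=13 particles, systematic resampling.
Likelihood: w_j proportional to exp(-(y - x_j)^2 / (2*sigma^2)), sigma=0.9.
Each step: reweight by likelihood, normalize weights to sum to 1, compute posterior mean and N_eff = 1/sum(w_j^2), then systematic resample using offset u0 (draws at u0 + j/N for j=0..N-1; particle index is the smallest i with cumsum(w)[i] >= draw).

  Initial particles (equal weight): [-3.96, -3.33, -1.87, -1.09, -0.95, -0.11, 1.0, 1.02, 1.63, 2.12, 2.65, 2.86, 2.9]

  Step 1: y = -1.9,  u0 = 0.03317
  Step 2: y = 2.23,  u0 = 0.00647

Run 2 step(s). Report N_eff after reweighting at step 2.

N_eff = 1.5416

step 1: w=[0.0265, 0.1031, 0.3641, 0.2430, 0.2087, 0.0504, 0.0020, 0.0019, 0.0002, 0.0000, 0.0000, 0.0000, 0.0000]  mean=-1.5938  Neff=4.0147  idx=[1, 1, 2, 2, 2, 2, 3, 3, 3, 3, 4, 4, 5]
step 2: w=[0.0000, 0.0000, 0.0007, 0.0007, 0.0007, 0.0007, 0.0261, 0.0261, 0.0261, 0.0261, 0.0458, 0.0458, 0.8011]  mean=-0.2944  Neff=1.5416  idx=[6, 9, 11, 12, 12, 12, 12, 12, 12, 12, 12, 12, 12]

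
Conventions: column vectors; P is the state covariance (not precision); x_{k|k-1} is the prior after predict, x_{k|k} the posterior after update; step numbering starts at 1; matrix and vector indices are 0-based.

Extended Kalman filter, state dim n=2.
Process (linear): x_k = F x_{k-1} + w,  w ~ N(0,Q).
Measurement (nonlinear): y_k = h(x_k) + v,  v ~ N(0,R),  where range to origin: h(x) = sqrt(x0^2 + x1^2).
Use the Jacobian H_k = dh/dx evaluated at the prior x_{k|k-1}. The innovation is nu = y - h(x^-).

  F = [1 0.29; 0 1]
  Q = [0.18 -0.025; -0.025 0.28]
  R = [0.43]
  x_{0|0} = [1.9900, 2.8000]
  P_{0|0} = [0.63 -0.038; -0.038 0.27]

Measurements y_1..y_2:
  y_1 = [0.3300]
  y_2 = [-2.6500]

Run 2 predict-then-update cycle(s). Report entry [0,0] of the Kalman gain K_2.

K[0,0] = 0.3391

step 1: x^-=[2.8020, 2.8000]  P^-=[0.8107 0.0153; 0.0153 0.5500]  H_jac=[0.7074 0.7069]  S=[1.1257]  K=[0.5190; 0.3550]  nu=[-3.6312]  x^+=[0.9174, 1.5111]  P^+=[0.5074 -0.1921; -0.1921 0.4082]
step 2: x^-=[1.3556, 1.5111]  P^-=[0.6104 -0.0987; -0.0987 0.6882]  H_jac=[0.6678 0.7444]  S=[0.9853]  K=[0.3391; 0.4530]  nu=[-4.6800]  x^+=[-0.2313, -0.6088]  P^+=[0.4971 -0.2501; -0.2501 0.4860]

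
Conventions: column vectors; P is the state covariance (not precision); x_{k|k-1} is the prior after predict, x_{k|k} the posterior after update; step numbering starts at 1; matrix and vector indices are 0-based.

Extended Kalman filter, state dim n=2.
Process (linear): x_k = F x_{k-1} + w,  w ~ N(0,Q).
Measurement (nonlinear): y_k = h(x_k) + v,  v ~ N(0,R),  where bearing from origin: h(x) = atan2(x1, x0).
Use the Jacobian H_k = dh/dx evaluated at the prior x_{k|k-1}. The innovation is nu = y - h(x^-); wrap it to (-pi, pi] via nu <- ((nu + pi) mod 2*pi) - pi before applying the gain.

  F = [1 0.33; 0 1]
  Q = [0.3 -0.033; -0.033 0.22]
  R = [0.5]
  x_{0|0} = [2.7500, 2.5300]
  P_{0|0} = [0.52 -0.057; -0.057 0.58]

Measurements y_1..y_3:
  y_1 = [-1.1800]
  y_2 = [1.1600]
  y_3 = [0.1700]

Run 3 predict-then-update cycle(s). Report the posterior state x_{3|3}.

step 1: x^-=[3.5849, 2.5300]  P^-=[0.8455 0.1014; 0.1014 0.8000]  H_jac=[-0.1314 0.1862]  S=[0.5374]  K=[-0.1716; 0.2524]  nu=[-1.7946]  x^+=[3.8929, 2.0770]  P^+=[0.8297 0.1247; 0.1247 0.7658]
step 2: x^-=[4.5783, 2.0770]  P^-=[1.2954 0.3444; 0.3444 0.9858]  H_jac=[-0.0822 0.1811]  S=[0.5308]  K=[-0.0830; 0.2831]  nu=[0.7341]  x^+=[4.5174, 2.2848]  P^+=[1.2917 0.3569; 0.3569 0.9432]
step 3: x^-=[5.2714, 2.2848]  P^-=[1.9300 0.6351; 0.6351 1.1632]  H_jac=[-0.0692 0.1597]  S=[0.5249]  K=[-0.0613; 0.2702]  nu=[-0.2390]  x^+=[5.2860, 2.2203]  P^+=[1.9280 0.6438; 0.6438 1.1249]

x_post = [5.2860, 2.2203]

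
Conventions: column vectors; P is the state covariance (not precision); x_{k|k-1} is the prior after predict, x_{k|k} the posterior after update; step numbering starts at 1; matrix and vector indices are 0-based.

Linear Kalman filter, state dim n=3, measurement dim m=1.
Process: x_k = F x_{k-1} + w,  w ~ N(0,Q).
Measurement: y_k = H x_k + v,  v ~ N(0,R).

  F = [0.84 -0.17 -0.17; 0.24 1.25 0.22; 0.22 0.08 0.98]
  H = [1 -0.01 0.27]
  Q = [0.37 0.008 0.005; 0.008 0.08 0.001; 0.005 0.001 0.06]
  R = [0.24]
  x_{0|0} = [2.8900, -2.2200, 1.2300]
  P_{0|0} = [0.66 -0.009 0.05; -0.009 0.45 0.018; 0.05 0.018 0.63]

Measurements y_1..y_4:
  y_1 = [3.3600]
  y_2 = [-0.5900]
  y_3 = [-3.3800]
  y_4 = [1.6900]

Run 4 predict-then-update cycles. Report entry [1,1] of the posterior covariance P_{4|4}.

step 1: x^-=[2.5959, -1.8108, 1.6636]  P^-=[0.8562 0.0155 0.0517; 0.0155 0.8614 0.2506; 0.0517 0.2506 0.7239]  S=[1.1753]  K=[0.7402; 0.0634; 0.2081]  nu=[0.2968]  x^+=[2.8156, -1.7920, 1.7254]  P^+=[0.2122 -0.0397 -0.1294; -0.0397 0.8567 0.2351; -0.1294 0.2351 0.6730]
step 2: x^-=[2.3764, -1.1846, 2.1669]  P^-=[0.6258 -0.2739 -0.2248; -0.2739 1.5552 0.4867; -0.2248 0.4867 0.7018]  S=[0.7986]  K=[0.7111; -0.1979; -0.0503]  nu=[-3.5634]  x^+=[-0.1574, -0.4796, 2.3462]  P^+=[0.2220 -0.1615 -0.1962; -0.1615 1.5239 0.4787; -0.1962 0.4787 0.6998]
step 3: x^-=[-0.4495, -0.1211, 2.2263]  P^-=[0.7208 -0.6081 -0.3366; -0.6081 2.6535 0.8077; -0.3366 0.8077 0.7373]  S=[0.8408]  K=[0.7564; -0.4954; -0.1731]  nu=[-3.5328]  x^+=[-3.1216, 1.6292, 2.8379]  P^+=[0.2397 -0.2930 -0.2265; -0.2930 2.4471 0.7356; -0.2265 0.7356 0.7121]
step 4: x^-=[-3.3815, 1.9116, 2.2247]  P^-=[0.8213 -1.0025 -0.4219; -1.0025 4.1567 1.1755; -0.4219 1.1755 0.7786]  S=[0.9044]  K=[0.7933; -0.8035; -0.2470]  nu=[4.4900]  x^+=[0.1804, -1.6959, 1.1156]  P^+=[0.2522 -0.4260 -0.2446; -0.4260 3.5728 0.9960; -0.2446 0.9960 0.7234]

P_post[1,1] = 3.5728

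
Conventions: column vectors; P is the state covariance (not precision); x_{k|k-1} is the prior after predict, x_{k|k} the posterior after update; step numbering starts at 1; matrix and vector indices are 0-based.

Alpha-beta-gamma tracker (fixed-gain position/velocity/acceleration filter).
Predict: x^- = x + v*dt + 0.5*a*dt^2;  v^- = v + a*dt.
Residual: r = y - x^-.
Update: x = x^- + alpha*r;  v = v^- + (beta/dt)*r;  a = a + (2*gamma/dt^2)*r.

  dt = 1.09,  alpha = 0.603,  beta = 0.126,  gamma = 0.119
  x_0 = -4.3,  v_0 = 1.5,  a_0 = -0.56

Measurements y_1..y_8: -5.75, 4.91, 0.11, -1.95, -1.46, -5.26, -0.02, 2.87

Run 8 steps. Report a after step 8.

a_post = 1.0088

step 1: x_pred=-2.9977  r=-2.7523  x^+=-4.6573  v^+=0.5714  a^+=-1.1113
step 2: x_pred=-4.6946  r=9.6046  x^+=1.0970  v^+=0.4703  a^+=0.8127
step 3: x_pred=2.0924  r=-1.9824  x^+=0.8970  v^+=1.1270  a^+=0.4155
step 4: x_pred=2.3723  r=-4.3223  x^+=-0.2341  v^+=1.0803  a^+=-0.4503
step 5: x_pred=0.6759  r=-2.1359  x^+=-0.6120  v^+=0.3426  a^+=-0.8782
step 6: x_pred=-0.7603  r=-4.4997  x^+=-3.4736  v^+=-1.1348  a^+=-1.7795
step 7: x_pred=-5.7677  r=5.7477  x^+=-2.3018  v^+=-2.4101  a^+=-0.6282
step 8: x_pred=-5.3020  r=8.1720  x^+=-0.3743  v^+=-2.1501  a^+=1.0088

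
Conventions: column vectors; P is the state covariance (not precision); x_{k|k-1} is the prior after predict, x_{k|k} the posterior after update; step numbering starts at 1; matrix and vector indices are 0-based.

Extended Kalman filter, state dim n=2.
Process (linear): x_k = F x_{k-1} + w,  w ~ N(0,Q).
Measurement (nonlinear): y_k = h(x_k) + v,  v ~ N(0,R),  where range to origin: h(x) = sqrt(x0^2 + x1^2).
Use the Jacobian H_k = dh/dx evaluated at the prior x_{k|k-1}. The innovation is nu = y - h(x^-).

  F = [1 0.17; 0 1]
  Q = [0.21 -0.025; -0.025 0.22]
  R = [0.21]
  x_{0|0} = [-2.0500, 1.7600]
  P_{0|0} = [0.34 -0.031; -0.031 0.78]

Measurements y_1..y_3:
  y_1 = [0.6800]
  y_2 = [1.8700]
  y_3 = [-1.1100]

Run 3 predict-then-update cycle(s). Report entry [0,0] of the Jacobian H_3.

H_jac[0,0] = -0.9611

step 1: x^-=[-1.7508, 1.7600]  P^-=[0.5620 0.0766; 0.0766 1.0000]  H_jac=[-0.7053 0.7090]  S=[0.9155]  K=[-0.3736; 0.7153]  nu=[-1.8025]  x^+=[-1.0774, 0.4706]  P^+=[0.4342 0.3213; 0.3213 0.5315]
step 2: x^-=[-0.9974, 0.4706]  P^-=[0.7688 0.3866; 0.3866 0.7515]  H_jac=[-0.9044 0.4267]  S=[0.6772]  K=[-0.7831; -0.0428]  nu=[0.7672]  x^+=[-1.5981, 0.4377]  P^+=[0.3535 0.3639; 0.3639 0.7503]
step 3: x^-=[-1.5237, 0.4377]  P^-=[0.7089 0.4665; 0.4665 0.9703]  H_jac=[-0.9611 0.2761]  S=[0.6913]  K=[-0.7994; -0.2610]  nu=[-2.6953]  x^+=[0.6308, 1.1413]  P^+=[0.2672 0.3222; 0.3222 0.9232]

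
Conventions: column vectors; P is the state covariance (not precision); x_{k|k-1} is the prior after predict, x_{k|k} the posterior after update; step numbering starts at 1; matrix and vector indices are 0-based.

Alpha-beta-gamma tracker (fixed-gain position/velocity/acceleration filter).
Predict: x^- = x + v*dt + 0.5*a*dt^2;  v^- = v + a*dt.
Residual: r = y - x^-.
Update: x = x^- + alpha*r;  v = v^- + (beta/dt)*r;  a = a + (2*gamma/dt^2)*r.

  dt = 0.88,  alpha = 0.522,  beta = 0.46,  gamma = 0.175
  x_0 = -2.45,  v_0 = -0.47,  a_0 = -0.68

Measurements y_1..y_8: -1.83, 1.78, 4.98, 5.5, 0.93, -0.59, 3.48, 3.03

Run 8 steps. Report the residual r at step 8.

step 1: x_pred=-3.1269  r=1.2969  x^+=-2.4499  v^+=-0.3905  a^+=-0.0939
step 2: x_pred=-2.8299  r=4.6099  x^+=-0.4235  v^+=1.9366  a^+=1.9896
step 3: x_pred=2.0511  r=2.9289  x^+=3.5800  v^+=5.2185  a^+=3.3134
step 4: x_pred=9.4552  r=-3.9552  x^+=7.3906  v^+=6.0668  a^+=1.5258
step 5: x_pred=13.3202  r=-12.3902  x^+=6.8525  v^+=0.9328  a^+=-4.0741
step 6: x_pred=6.0959  r=-6.6859  x^+=2.6058  v^+=-6.1473  a^+=-7.0959
step 7: x_pred=-5.5513  r=9.0313  x^+=-0.8370  v^+=-7.6708  a^+=-3.0141
step 8: x_pred=-8.7543  r=11.7843  x^+=-2.6029  v^+=-4.1632  a^+=2.3120

resid = 11.7843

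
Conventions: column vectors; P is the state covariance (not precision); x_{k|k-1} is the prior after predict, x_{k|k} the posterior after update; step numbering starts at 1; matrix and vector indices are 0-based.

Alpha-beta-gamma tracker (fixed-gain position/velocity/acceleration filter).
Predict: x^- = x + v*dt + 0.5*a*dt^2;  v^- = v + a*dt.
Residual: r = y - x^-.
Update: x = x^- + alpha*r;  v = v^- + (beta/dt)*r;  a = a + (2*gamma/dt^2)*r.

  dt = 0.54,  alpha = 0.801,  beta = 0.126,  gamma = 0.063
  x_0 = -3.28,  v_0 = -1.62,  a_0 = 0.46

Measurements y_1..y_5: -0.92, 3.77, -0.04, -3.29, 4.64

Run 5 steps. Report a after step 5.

step 1: x_pred=-4.0877  r=3.1677  x^+=-1.5504  v^+=-0.6325  a^+=1.8288
step 2: x_pred=-1.6253  r=5.3953  x^+=2.6963  v^+=1.6140  a^+=4.1601
step 3: x_pred=4.1744  r=-4.2144  x^+=0.7987  v^+=2.8770  a^+=2.3390
step 4: x_pred=2.6933  r=-5.9833  x^+=-2.0993  v^+=2.7440  a^+=-0.2464
step 5: x_pred=-0.6535  r=5.2935  x^+=3.5866  v^+=3.8461  a^+=2.0409

a_post = 2.0409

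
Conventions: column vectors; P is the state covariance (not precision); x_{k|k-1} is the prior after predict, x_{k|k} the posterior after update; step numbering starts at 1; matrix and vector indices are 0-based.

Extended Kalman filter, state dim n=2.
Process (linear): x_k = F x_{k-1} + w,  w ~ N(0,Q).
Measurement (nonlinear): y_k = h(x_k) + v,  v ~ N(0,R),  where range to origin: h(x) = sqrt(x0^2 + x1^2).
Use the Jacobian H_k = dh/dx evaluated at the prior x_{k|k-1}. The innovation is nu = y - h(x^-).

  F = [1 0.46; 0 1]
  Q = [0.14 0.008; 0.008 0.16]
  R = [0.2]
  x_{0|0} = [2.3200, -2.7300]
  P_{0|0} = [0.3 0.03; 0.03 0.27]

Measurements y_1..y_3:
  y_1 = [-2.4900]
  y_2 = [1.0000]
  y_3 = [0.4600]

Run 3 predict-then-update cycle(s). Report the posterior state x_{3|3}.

x_post = [0.6525, 0.3433]

step 1: x^-=[1.0642, -2.7300]  P^-=[0.5247 0.1622; 0.1622 0.4300]  H_jac=[0.3632 -0.9317]  S=[0.5327]  K=[0.0741; -0.6415]  nu=[-5.4201]  x^+=[0.6627, 0.7468]  P^+=[0.5218 0.1875; 0.1875 0.2108]
step 2: x^-=[1.0063, 0.7468]  P^-=[0.8789 0.2925; 0.2925 0.3708]  H_jac=[0.8030 0.5960]  S=[1.1784]  K=[0.7469; 0.3868]  nu=[-0.2532]  x^+=[0.8172, 0.6489]  P^+=[0.2216 -0.0480; -0.0480 0.1945]
step 3: x^-=[1.1157, 0.6489]  P^-=[0.3586 0.0495; 0.0495 0.3545]  H_jac=[0.8644 0.5028]  S=[0.6006]  K=[0.5576; 0.3679]  nu=[-0.8307]  x^+=[0.6525, 0.3433]  P^+=[0.1719 -0.0737; -0.0737 0.2732]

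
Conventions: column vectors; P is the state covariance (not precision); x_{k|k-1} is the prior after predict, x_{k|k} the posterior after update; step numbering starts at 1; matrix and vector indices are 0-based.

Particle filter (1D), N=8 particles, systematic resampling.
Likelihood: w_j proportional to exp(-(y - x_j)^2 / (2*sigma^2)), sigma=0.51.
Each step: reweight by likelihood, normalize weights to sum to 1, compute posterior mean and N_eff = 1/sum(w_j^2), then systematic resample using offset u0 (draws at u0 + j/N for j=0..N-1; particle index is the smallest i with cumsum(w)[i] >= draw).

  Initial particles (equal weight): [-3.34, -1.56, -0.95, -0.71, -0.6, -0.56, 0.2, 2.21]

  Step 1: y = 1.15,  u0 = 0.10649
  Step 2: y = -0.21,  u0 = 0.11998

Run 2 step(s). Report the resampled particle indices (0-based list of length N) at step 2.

resampled_idx = [0, 1, 1, 2, 3, 3, 4, 4]

step 1: w=[0.0000, 0.0000, 0.0007, 0.0043, 0.0093, 0.0121, 0.5887, 0.3849]  mean=0.9523  Neff=2.0201  idx=[6, 6, 6, 6, 6, 7, 7, 7]
step 2: w=[0.2000, 0.2000, 0.2000, 0.2000, 0.2000, 0.0000, 0.0000, 0.0000]  mean=0.2000  Neff=5.0001  idx=[0, 1, 1, 2, 3, 3, 4, 4]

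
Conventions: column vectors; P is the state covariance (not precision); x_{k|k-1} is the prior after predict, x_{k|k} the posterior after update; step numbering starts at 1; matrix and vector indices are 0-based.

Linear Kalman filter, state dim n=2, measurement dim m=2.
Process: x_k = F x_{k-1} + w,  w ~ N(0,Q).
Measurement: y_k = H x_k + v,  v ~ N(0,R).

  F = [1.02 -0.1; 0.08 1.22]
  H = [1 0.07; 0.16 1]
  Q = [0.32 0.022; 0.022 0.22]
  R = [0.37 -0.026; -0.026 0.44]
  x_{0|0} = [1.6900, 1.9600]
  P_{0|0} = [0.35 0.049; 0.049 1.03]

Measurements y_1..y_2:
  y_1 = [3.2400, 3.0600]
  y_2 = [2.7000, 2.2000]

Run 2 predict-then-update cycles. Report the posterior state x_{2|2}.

x_post = [2.4082, 2.4416]

step 1: x^-=[1.5278, 2.5264]  P^-=[0.6844 -0.0145; -0.0145 1.7649]  S=[1.0611 0.1924; 0.1924 2.2177]  K=[0.6465 -0.0132; -0.0420 0.7984]  nu=[1.5354, 0.2892]  x^+=[2.5166, 2.6928]  P^+=[0.2439 -0.0617; -0.0617 0.3622]
step 2: x^-=[2.2976, 3.4865]  P^-=[0.5899 -0.0785; -0.0785 0.7487]  S=[0.9526 0.0414; 0.0414 1.1787]  K=[0.6139 -0.0081; -0.0546 0.6265]  nu=[0.1583, -1.6541]  x^+=[2.4082, 2.4416]  P^+=[0.2313 -0.0565; -0.0565 0.2861]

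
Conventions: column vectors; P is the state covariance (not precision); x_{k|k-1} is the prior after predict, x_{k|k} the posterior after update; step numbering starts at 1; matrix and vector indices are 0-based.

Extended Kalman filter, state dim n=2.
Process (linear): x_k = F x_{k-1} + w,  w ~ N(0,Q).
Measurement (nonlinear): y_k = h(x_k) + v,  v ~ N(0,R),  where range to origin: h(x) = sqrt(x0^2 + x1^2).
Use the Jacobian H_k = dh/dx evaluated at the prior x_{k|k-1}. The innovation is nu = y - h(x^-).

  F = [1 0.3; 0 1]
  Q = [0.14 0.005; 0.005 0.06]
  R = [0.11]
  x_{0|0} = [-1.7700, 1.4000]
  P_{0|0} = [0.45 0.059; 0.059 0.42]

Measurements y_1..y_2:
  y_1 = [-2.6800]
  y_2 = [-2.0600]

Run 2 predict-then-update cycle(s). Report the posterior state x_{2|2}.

step 1: x^-=[-1.3500, 1.4000]  P^-=[0.6632 0.1900; 0.1900 0.4800]  H_jac=[-0.6941 0.7198]  S=[0.4884]  K=[-0.6625; 0.4374]  nu=[-4.6249]  x^+=[1.7141, -0.6231]  P^+=[0.4488 0.3315; 0.3315 0.3865]
step 2: x^-=[1.5272, -0.6231]  P^-=[0.8225 0.4525; 0.4525 0.4465]  H_jac=[0.9259 -0.3777]  S=[0.5623]  K=[1.0503; 0.4451]  nu=[-3.7094]  x^+=[-2.3690, -2.2741]  P^+=[0.2021 0.1896; 0.1896 0.3351]

x_post = [-2.3690, -2.2741]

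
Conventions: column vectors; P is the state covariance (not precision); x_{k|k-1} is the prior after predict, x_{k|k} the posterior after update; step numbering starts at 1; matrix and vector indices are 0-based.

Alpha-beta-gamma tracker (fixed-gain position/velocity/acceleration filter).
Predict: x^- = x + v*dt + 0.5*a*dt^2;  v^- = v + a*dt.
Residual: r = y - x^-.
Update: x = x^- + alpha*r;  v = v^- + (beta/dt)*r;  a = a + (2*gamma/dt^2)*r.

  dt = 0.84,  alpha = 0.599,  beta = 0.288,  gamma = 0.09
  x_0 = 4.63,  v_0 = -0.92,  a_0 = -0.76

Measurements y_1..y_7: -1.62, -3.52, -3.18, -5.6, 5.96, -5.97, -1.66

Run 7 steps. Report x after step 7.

x_post = -0.8034

step 1: x_pred=3.5891  r=-5.2091  x^+=0.4688  v^+=-3.3444  a^+=-2.0888
step 2: x_pred=-3.0774  r=-0.4426  x^+=-3.3425  v^+=-5.2508  a^+=-2.2018
step 3: x_pred=-8.5299  r=5.3499  x^+=-5.3253  v^+=-5.2660  a^+=-0.8370
step 4: x_pred=-10.0440  r=4.4440  x^+=-7.3821  v^+=-4.4454  a^+=0.2967
step 5: x_pred=-11.0115  r=16.9715  x^+=-0.8456  v^+=1.6226  a^+=4.6262
step 6: x_pred=2.1496  r=-8.1196  x^+=-2.7141  v^+=2.7248  a^+=2.5548
step 7: x_pred=0.4761  r=-2.1361  x^+=-0.8034  v^+=4.1385  a^+=2.0099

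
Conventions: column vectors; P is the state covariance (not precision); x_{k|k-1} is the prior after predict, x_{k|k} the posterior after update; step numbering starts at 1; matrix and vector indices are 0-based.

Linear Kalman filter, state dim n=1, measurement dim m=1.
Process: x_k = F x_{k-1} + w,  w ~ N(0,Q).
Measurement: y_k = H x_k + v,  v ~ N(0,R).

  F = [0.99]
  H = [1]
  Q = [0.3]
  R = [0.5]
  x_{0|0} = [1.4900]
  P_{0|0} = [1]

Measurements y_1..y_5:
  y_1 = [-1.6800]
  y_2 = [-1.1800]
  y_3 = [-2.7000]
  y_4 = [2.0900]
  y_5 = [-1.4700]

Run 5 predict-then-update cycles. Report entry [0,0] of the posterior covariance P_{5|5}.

P_post[0,0] = 0.2640

step 1: x^-=[1.4751]  P^-=[1.2801]  S=[1.7801]  K=[0.7191]  nu=[-3.1551]  x^+=[-0.7938]  P^+=[0.3596]
step 2: x^-=[-0.7858]  P^-=[0.6524]  S=[1.1524]  K=[0.5661]  nu=[-0.3942]  x^+=[-1.0090]  P^+=[0.2831]
step 3: x^-=[-0.9989]  P^-=[0.5774]  S=[1.0774]  K=[0.5359]  nu=[-1.7011]  x^+=[-1.9106]  P^+=[0.2680]
step 4: x^-=[-1.8915]  P^-=[0.5626]  S=[1.0626]  K=[0.5295]  nu=[3.9815]  x^+=[0.2166]  P^+=[0.2647]
step 5: x^-=[0.2144]  P^-=[0.5595]  S=[1.0595]  K=[0.5281]  nu=[-1.6844]  x^+=[-0.6751]  P^+=[0.2640]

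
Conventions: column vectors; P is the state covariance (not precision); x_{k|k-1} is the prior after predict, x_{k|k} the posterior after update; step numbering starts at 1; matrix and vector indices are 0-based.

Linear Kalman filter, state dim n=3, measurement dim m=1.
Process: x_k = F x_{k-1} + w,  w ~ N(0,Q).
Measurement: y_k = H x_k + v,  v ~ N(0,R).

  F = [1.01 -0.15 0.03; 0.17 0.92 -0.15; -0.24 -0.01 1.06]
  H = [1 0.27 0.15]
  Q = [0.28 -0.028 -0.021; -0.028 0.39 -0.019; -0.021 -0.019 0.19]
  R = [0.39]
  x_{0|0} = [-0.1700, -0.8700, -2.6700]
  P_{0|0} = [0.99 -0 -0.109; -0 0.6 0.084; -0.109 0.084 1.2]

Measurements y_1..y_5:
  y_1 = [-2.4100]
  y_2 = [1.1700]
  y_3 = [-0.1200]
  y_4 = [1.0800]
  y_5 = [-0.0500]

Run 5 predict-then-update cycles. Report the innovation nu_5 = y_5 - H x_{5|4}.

innov = [-0.6164]

step 1: x^-=[-0.1213, -0.4288, -2.7807]  P^-=[1.2971 0.0739 -0.3512; 0.0739 0.9358 -0.1972; -0.3512 -0.1972 1.6491]  S=[1.7110]  K=[0.7390; 0.1736; -0.0918]  nu=[-1.7558]  x^+=[-1.4188, -0.7336, -2.6195]  P^+=[0.3628 -0.1456 -0.2351; -0.1456 0.8843 -0.1700; -0.2351 -0.1700 1.6347]
step 2: x^-=[-1.4015, -0.5232, -2.4288]  P^-=[0.7028 -0.2007 -0.2823; -0.2007 1.1991 -0.4863; -0.2823 -0.4863 2.1702]  S=[0.9966]  K=[0.6083; 0.0503; -0.0884]  nu=[3.0771]  x^+=[0.4704, -0.3686, -2.7009]  P^+=[0.3340 -0.2312 -0.2287; -0.2312 1.1966 -0.4819; -0.2287 -0.4819 2.1624]
step 3: x^-=[0.4494, 0.1460, -2.9721]  P^-=[0.7101 -0.3451 -0.2039; -0.3451 1.5334 -0.8561; -0.2039 -0.8561 2.7646]  S=[0.9572]  K=[0.6125; -0.0621; -0.0212]  nu=[-0.1630]  x^+=[0.3496, 0.1562, -2.9687]  P^+=[0.3509 -0.3087 -0.1914; -0.3087 1.5297 -0.8574; -0.1914 -0.8574 2.7641]
step 4: x^-=[0.2406, 0.6484, -3.2323]  P^-=[0.7645 -0.4851 -0.0908; -0.4851 1.9069 -1.2970; -0.0908 -1.2970 3.4302]  S=[0.9764]  K=[0.6349; -0.1688; 0.0753]  nu=[1.1492]  x^+=[0.9702, 0.4544, -3.1457]  P^+=[0.3710 -0.3805 -0.1375; -0.3805 1.8791 -1.2846; -0.1375 -1.2846 3.4247]
step 5: x^-=[0.8173, 1.0548, -3.5719]  P^-=[0.8223 -0.6271 0.0494; -0.6271 2.3108 -1.7957; 0.0494 -1.7957 4.1549]  S=[1.0050]  K=[0.6571; -0.2712; 0.1868]  nu=[-0.6164]  x^+=[0.4123, 1.2220, -3.6870]  P^+=[0.3883 -0.4480 -0.0740; -0.4480 2.2369 -1.7447; -0.0740 -1.7447 4.1198]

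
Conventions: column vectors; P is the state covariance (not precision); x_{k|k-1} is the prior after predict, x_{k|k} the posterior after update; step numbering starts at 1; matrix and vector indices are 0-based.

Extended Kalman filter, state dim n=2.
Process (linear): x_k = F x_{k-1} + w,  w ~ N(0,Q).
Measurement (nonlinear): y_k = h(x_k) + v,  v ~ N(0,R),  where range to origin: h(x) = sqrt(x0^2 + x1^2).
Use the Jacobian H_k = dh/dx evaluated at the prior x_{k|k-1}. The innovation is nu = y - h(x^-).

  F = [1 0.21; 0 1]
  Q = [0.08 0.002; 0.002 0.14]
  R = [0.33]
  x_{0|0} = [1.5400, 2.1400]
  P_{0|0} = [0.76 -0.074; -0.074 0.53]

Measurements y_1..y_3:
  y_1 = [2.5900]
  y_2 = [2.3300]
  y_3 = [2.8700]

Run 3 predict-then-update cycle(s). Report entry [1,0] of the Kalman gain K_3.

step 1: x^-=[1.9894, 2.1400]  P^-=[0.8323 0.0393; 0.0393 0.6700]  H_jac=[0.6809 0.7324]  S=[1.1144]  K=[0.5343; 0.4643]  nu=[-0.3319]  x^+=[1.8121, 1.9859]  P^+=[0.5141 -0.2372; -0.2372 0.4297]
step 2: x^-=[2.2291, 1.9859]  P^-=[0.5135 -0.1450; -0.1450 0.5697]  H_jac=[0.7467 0.6652]  S=[0.7244]  K=[0.3962; 0.3738]  nu=[-0.6554]  x^+=[1.9695, 1.7409]  P^+=[0.3998 -0.2522; -0.2522 0.4685]
step 3: x^-=[2.3351, 1.7409]  P^-=[0.3945 -0.1518; -0.1518 0.6085]  H_jac=[0.8017 0.5977]  S=[0.6555]  K=[0.3441; 0.3692]  nu=[-0.0426]  x^+=[2.3204, 1.7252]  P^+=[0.3169 -0.2351; -0.2351 0.5192]

K[1,0] = 0.3692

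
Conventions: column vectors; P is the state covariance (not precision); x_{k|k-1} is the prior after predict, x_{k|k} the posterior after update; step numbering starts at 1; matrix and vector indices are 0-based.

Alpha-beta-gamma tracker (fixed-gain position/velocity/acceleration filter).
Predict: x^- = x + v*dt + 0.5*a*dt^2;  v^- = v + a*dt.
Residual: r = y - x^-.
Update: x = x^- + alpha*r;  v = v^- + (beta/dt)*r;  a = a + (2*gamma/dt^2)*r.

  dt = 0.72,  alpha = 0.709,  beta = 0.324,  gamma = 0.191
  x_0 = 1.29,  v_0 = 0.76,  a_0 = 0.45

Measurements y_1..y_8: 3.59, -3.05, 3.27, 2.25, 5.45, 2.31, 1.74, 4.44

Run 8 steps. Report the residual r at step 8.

step 1: x_pred=1.9538  r=1.6362  x^+=3.1139  v^+=1.8203  a^+=1.6557
step 2: x_pred=4.8536  r=-7.9036  x^+=-0.7500  v^+=-0.5443  a^+=-4.1684
step 3: x_pred=-2.2224  r=5.4924  x^+=1.6717  v^+=-1.0739  a^+=-0.1211
step 4: x_pred=0.8671  r=1.3829  x^+=1.8476  v^+=-0.5389  a^+=0.8979
step 5: x_pred=1.6923  r=3.7577  x^+=4.3565  v^+=1.7986  a^+=3.6669
step 6: x_pred=6.6020  r=-4.2920  x^+=3.5590  v^+=2.5074  a^+=0.5042
step 7: x_pred=5.4949  r=-3.7549  x^+=2.8327  v^+=1.1807  a^+=-2.2627
step 8: x_pred=3.0963  r=1.3437  x^+=4.0490  v^+=0.1562  a^+=-1.2726

resid = 1.3437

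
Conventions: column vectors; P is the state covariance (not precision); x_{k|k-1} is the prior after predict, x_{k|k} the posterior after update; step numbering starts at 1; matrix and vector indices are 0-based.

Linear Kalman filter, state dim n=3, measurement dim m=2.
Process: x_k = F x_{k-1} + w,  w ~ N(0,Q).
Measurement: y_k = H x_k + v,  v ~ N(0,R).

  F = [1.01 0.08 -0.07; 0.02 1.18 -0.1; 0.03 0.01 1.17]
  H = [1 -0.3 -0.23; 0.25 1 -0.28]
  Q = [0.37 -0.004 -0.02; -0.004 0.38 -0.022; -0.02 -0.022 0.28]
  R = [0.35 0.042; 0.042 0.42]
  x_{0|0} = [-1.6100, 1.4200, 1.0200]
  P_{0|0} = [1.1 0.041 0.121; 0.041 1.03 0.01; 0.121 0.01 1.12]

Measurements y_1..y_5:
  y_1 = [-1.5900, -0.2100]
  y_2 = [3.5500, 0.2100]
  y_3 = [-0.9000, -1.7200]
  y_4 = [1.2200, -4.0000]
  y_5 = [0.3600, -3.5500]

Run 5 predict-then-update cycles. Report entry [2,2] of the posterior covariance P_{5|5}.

P_post[2,2] = 4.8133

step 1: x^-=[-1.5839, 1.5414, 1.1593]  P^-=[1.4936 0.1589 0.0666; 0.1589 1.8249 -0.1225; 0.0666 -0.1225 1.8230]  S=[1.9614 0.1277; 0.1277 2.6199]  K=[0.7189 0.1610; -0.2317 0.7361; -0.1462 -0.2281]  nu=[0.7230, -1.0308]  x^+=[-1.2301, 0.6151, 1.2887]  P^+=[0.3824 0.1122 0.3930; 0.1122 0.3436 0.2580; 0.3930 0.2580 1.6362]
step 2: x^-=[-1.2834, 0.5724, 1.4770]  P^-=[0.7300 0.1180 0.3468; 0.1180 0.8178 0.1587; 0.3468 0.1587 2.5539]  S=[1.0803 0.1125; 0.1125 1.4052]  K=[0.5587 0.1000; -0.2130 0.5884; -0.2340 -0.3155]  nu=[5.3449, 0.3721]  x^+=[1.7401, -0.3472, 0.1092]  P^+=[0.3661 0.1293 0.5548; 0.1293 0.3105 0.3737; 0.5548 0.3737 2.3383]
step 3: x^-=[1.7221, -0.3858, 0.1765]  P^-=[0.6952 0.1127 0.4906; 0.1127 0.7516 0.2398; 0.4906 0.2398 3.5290]  S=[1.0393 0.1212; 0.1212 1.3451]  K=[0.5203 0.0640; -0.2258 0.5501; -0.3273 -0.4357]  nu=[-2.6972, -1.7153]  x^+=[0.2089, -0.7205, 1.8067]  P^+=[0.4002 0.1545 0.7351; 0.1545 0.3216 0.4953; 0.7351 0.4953 3.1278]
step 4: x^-=[0.0269, -1.0267, 2.1129]  P^-=[0.7111 0.1206 0.6513; 0.1206 0.7467 0.3198; 0.6513 0.3198 4.6253]  S=[1.0452 0.1386; 0.1386 1.3638]  K=[0.4979 0.0344; -0.2394 0.5283; -0.4130 -0.5537]  nu=[1.3711, -2.3884]  x^+=[0.6273, -2.6168, 2.8691]  P^+=[0.4457 0.1850 0.9324; 0.1850 0.3412 0.6273; 0.9324 0.6273 3.9654]
step 5: x^-=[0.2234, -3.3622, 3.3495]  P^-=[0.7373 0.1335 0.8295; 0.1335 0.7519 0.4094; 0.8295 0.4094 5.7889]  S=[1.0560 0.1573; 0.1573 1.3932]  K=[0.4785 0.0074; -0.2523 0.5099; -0.4926 -0.6651]  nu=[-0.1017, 0.6942]  x^+=[0.1799, -2.9826, 2.9378]  P^+=[0.4943 0.2176 1.1358; 0.2176 0.3630 0.7637; 1.1358 0.7637 4.8133]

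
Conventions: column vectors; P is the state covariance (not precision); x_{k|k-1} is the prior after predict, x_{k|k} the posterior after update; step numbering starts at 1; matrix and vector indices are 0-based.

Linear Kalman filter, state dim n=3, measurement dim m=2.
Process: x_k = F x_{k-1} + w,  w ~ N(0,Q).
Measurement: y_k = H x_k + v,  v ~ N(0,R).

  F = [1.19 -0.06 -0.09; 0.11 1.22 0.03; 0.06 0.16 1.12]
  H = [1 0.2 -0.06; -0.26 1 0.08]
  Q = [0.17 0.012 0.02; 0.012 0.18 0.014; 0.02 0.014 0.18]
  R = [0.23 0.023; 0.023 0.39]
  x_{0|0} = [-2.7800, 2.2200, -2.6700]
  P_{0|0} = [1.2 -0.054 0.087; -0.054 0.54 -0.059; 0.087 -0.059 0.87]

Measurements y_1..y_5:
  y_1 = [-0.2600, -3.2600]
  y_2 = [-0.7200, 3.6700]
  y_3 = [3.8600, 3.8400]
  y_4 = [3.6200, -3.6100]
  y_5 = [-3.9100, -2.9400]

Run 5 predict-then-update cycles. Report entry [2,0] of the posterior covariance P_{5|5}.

step 1: x^-=[-3.2011, 2.3225, -2.8020]  P^-=[1.8667 0.0580 0.1230; 0.0580 0.9808 0.0816; 0.1230 0.0816 1.2790]  S=[2.1471 -0.2092; -0.2092 1.4830]  K=[0.8557 -0.1608; 0.1825 0.6814; 0.0397 0.1081]  nu=[2.3085, -6.1906]  x^+=[-0.2300, -1.4743, -3.3794]  P^+=[0.1985 0.0011 0.0939; 0.0011 0.2729 -0.0333; 0.0939 -0.0333 1.2601]
step 2: x^-=[0.1189, -1.9253, -4.0346]  P^-=[0.4417 0.0223 0.0321; 0.0223 0.5881 0.0770; 0.0321 0.0770 1.7690]  S=[0.7048 0.0381; 0.0381 1.0187]  K=[0.6364 -0.1121; 0.1611 0.5717; -0.0946 0.2099]  nu=[-0.6959, 5.9490]  x^+=[-0.9910, 1.3635, -2.7202]  P^+=[0.1489 0.0022 0.0930; 0.0022 0.2299 -0.0337; 0.0930 -0.0337 1.7194]
step 3: x^-=[-1.0163, 1.4728, -2.8879]  P^-=[0.3751 0.0193 -0.0183; 0.0193 0.5243 0.0833; -0.0183 0.0833 2.3437]  S=[0.6424 0.0320; 0.0320 0.9587]  K=[0.5967 -0.1030; 0.1585 0.5433; -0.2362 0.2953]  nu=[4.4085, 2.3340]  x^+=[1.3738, 3.4395, -3.2400]  P^+=[0.1401 0.0024 0.0950; 0.0024 0.2197 -0.0439; 0.0950 -0.0439 2.2287]
step 4: x^-=[1.7201, 4.2502, -2.9960]  P^-=[0.3661 0.0190 -0.0667; 0.0190 0.5087 0.0846; -0.0667 0.0846 2.9789]  S=[0.6407 0.0232; 0.0232 0.9489]  K=[0.5872 -0.1002; 0.1612 0.5341; -0.3699 0.3676]  nu=[0.8701, -7.1733]  x^+=[2.9499, 0.5595, -5.9549]  P^+=[0.1384 0.0023 0.1016; 0.0023 0.2174 -0.0603; 0.1016 -0.0603 2.7693]
step 5: x^-=[4.0128, 0.8285, -6.4030]  P^-=[0.3664 0.0193 -0.1112; 0.0193 0.5046 0.0807; -0.1112 0.0807 3.6519]  S=[0.6489 0.0153; 0.0153 0.9502]  K=[0.5833 -0.0986; 0.1654 0.5299; -0.4943 0.4307]  nu=[-8.4727, -2.2129]  x^+=[-0.7107, -1.7455, -3.1684]  P^+=[0.1382 0.0019 0.1117; 0.0019 0.2174 -0.0802; 0.1117 -0.0802 3.3237]

P_post[2,0] = 0.1117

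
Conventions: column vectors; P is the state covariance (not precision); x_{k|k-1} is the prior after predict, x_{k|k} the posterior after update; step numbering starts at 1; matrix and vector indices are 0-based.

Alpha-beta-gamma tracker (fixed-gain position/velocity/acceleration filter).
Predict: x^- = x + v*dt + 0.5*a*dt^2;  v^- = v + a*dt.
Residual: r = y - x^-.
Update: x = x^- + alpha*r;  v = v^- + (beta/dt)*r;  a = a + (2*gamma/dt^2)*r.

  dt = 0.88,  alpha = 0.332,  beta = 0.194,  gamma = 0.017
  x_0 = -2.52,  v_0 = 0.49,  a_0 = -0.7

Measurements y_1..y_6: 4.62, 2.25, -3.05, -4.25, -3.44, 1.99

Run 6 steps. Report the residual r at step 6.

step 1: x_pred=-2.3598  r=6.9798  x^+=-0.0425  v^+=1.4127  a^+=-0.3936
step 2: x_pred=1.0483  r=1.2017  x^+=1.4473  v^+=1.3313  a^+=-0.3408
step 3: x_pred=2.4869  r=-5.5369  x^+=0.6486  v^+=-0.1892  a^+=-0.5839
step 4: x_pred=0.2561  r=-4.5061  x^+=-1.2399  v^+=-1.6964  a^+=-0.7817
step 5: x_pred=-3.0355  r=-0.4045  x^+=-3.1698  v^+=-2.4735  a^+=-0.7995
step 6: x_pred=-5.6560  r=7.6460  x^+=-3.1175  v^+=-1.4914  a^+=-0.4638

resid = 7.6460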